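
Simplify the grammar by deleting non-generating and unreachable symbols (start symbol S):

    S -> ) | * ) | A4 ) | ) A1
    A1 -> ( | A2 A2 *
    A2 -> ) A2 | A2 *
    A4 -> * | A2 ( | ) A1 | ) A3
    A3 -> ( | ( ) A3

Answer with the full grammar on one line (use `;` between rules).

S -> ) | * ) | A4 ) | ) A1; A1 -> (; A4 -> * | ) A1 | ) A3; A3 -> ( | ( ) A3

Generating nonterminals: {A1, A3, A4, S}.
Reachable from S after that: {A1, A3, A4, S}.
Removed useless symbols: {A2} and every production mentioning them.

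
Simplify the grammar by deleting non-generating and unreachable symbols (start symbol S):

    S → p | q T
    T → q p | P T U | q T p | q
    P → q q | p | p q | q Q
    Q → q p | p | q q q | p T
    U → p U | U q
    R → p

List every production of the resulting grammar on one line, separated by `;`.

S → p | q T; T → q p | q T p | q

Generating nonterminals: {P, Q, R, S, T}.
Reachable from S after that: {S, T}.
Removed useless symbols: {P, Q, R, U} and every production mentioning them.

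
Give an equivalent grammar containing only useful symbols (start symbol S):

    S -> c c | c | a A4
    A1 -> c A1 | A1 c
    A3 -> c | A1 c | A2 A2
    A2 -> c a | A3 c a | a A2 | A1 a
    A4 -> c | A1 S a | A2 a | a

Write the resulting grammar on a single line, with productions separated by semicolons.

Generating nonterminals: {A2, A3, A4, S}.
Reachable from S after that: {A2, A3, A4, S}.
Removed useless symbols: {A1} and every production mentioning them.

S -> c c | c | a A4; A3 -> c | A2 A2; A2 -> c a | A3 c a | a A2; A4 -> c | A2 a | a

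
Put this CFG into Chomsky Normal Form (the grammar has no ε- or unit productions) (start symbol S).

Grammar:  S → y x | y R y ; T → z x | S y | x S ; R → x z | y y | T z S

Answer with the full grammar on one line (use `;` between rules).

Introduce a nonterminal for each terminal appearing in a rule of length ≥ 2: X1 → y, X2 → x, X3 → z.
Binarize each right-hand side of length ≥ 3 by chaining fresh nonterminals (Y1, Y2, …): affected rules were S → X1 R X1; R → T X3 S.

S → X1 X2 | X1 Y1; T → X3 X2 | S X1 | X2 S; R → X2 X3 | X1 X1 | T Y2; X1 → y; X2 → x; X3 → z; Y1 → R X1; Y2 → X3 S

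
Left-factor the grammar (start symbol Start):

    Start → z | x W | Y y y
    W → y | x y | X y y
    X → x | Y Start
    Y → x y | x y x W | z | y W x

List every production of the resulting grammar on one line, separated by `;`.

Y has alternatives sharing prefix 'x y': factor to Y → x y Y1 with Y1 → ε | x W.

Start → z | x W | Y y y; W → y | x y | X y y; X → x | Y Start; Y → z | y W x | x y Y1; Y1 → ε | x W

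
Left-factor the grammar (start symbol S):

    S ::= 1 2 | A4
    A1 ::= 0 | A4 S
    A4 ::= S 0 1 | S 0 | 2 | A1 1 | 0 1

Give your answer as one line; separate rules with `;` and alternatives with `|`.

A4 has alternatives sharing prefix 'S 0': factor to A4 → S 0 A4' with A4' → 1 | ε.

S ::= 1 2 | A4; A1 ::= 0 | A4 S; A4 ::= 2 | A1 1 | 0 1 | S 0 A4'; A4' ::= 1 | ε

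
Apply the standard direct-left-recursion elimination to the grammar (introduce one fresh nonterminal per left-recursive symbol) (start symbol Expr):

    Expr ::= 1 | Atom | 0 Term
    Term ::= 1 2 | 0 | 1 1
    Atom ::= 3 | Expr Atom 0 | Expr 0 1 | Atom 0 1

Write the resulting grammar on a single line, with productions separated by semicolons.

Expr ::= 1 | Atom | 0 Term; Term ::= 1 2 | 0 | 1 1; Atom ::= 3 Atom1 | Expr Atom 0 Atom1 | Expr 0 1 Atom1; Atom1 ::= 0 1 Atom1 | ε

Left recursion appears on Atom.
For Atom: α = {0 1}, β = {3, Expr Atom 0, Expr 0 1}. Rewrite as Atom → β Atom1 and Atom1 → α Atom1 | ε.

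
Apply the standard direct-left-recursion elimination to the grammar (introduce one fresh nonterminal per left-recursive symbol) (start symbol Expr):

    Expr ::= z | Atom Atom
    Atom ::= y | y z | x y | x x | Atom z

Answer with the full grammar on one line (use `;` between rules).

Directly left-recursive nonterminal: Atom.
For Atom: α = {z}, β = {y, y z, x y, x x}. Rewrite as Atom → β Atom1 and Atom1 → α Atom1 | ε.

Expr ::= z | Atom Atom; Atom ::= y Atom1 | y z Atom1 | x y Atom1 | x x Atom1; Atom1 ::= z Atom1 | ε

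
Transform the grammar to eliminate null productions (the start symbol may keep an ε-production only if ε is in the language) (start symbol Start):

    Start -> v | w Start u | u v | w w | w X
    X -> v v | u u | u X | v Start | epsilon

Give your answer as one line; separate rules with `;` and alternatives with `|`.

Start -> v | w Start u | u v | w w | w X | w; X -> v v | u u | u X | u | v Start

The nullable symbols are {X}.
ε ∉ L(G), so no ε-production is kept.
For each production, add variants omitting each subset of nullable occurrences: Start → w X gives w X | w. X → u X gives u X | u.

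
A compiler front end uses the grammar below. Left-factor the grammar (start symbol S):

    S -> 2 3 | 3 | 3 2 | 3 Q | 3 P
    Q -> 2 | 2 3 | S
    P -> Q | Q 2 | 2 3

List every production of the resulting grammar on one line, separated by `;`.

S has alternatives sharing prefix '3': factor to S → 3 S' with S' → ε | 2 | Q | P.
Q has alternatives sharing prefix '2': factor to Q → 2 Q' with Q' → ε | 3.
P has alternatives sharing prefix 'Q': factor to P → Q P' with P' → ε | 2.

S -> 2 3 | 3 S'; Q -> S | 2 Q'; P -> 2 3 | Q P'; S' -> ε | 2 | Q | P; Q' -> ε | 3; P' -> ε | 2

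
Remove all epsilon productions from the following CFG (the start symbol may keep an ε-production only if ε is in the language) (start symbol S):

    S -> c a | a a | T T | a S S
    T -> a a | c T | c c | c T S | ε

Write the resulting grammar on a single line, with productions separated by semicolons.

S -> c a | a a | T T | T | a S S | a S | a | ε; T -> a a | c T | c | c c | c T S | c S

Nullable nonterminals: {S, T}.
ε ∈ L(G) since S is nullable, so keep S → ε.
Add the nullable-subset variants: S → T T gives T T | T. S → a S S gives a S S | a S | a. T → c T gives c T | c. T → c T S gives c T S | c S.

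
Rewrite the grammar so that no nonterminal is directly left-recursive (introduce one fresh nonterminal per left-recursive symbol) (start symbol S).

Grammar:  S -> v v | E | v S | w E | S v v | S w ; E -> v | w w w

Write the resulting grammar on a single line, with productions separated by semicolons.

Left recursion appears on S.
For S: α = {v v, w}, β = {v v, E, v S, w E}. Rewrite as S → β S' and S' → α S' | ε.

S -> v v S' | E S' | v S S' | w E S'; E -> v | w w w; S' -> v v S' | w S' | ε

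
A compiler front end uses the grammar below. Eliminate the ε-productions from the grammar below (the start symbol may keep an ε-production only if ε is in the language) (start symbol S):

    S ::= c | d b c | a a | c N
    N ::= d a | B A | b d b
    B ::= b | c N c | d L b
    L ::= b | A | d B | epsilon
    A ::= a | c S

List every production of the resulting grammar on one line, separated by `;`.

S ::= c | d b c | a a | c N; N ::= d a | B A | b d b; B ::= b | c N c | d L b | d b; L ::= b | A | d B; A ::= a | c S

Nullable nonterminals: {L}.
ε ∉ L(G), so no ε-production is kept.
Expand every rule over subsets of its nullable positions: B → d L b gives d L b | d b.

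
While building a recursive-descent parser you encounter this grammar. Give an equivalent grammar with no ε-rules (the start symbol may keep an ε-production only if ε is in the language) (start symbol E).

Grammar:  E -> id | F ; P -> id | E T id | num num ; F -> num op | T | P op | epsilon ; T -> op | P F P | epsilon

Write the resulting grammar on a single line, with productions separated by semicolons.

E -> id | F | ε; P -> id | E T id | E id | T id | num num; F -> num op | T | P op; T -> op | P F P | P P

The nullable symbols are {E, F, T}.
ε ∈ L(G) since E is nullable, so keep E → ε.
For each production, add variants omitting each subset of nullable occurrences: P → E T id gives E T id | E id | T id. T → P F P gives P F P | P P.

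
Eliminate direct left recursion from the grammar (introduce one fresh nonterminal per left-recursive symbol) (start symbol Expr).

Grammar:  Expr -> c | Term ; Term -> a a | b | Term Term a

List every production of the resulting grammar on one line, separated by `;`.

Expr -> c | Term; Term -> a a Term1 | b Term1; Term1 -> Term a Term1 | ε

Left recursion appears on Term.
For Term: α = {Term a}, β = {a a, b}. Rewrite as Term → β Term1 and Term1 → α Term1 | ε.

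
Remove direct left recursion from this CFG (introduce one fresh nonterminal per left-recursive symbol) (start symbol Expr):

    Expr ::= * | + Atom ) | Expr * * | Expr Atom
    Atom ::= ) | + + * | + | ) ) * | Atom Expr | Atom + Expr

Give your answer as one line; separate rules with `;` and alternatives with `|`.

Expr, Atom are directly left-recursive.
For Expr: α = {* *, Atom}, β = {*, + Atom )}. Rewrite as Expr → β Expr1 and Expr1 → α Expr1 | ε.
For Atom: α = {Expr, + Expr}, β = {), + + *, +, ) ) *}. Rewrite as Atom → β Atom1 and Atom1 → α Atom1 | ε.

Expr ::= * Expr1 | + Atom ) Expr1; Atom ::= ) Atom1 | + + * Atom1 | + Atom1 | ) ) * Atom1; Expr1 ::= * * Expr1 | Atom Expr1 | ε; Atom1 ::= Expr Atom1 | + Expr Atom1 | ε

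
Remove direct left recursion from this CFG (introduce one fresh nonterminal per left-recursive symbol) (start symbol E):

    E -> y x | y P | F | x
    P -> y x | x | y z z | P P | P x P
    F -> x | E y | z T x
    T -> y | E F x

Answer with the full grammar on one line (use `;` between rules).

Directly left-recursive nonterminal: P.
For P: α = {P, x P}, β = {y x, x, y z z}. Rewrite as P → β P' and P' → α P' | ε.

E -> y x | y P | F | x; P -> y x P' | x P' | y z z P'; F -> x | E y | z T x; T -> y | E F x; P' -> P P' | x P P' | ε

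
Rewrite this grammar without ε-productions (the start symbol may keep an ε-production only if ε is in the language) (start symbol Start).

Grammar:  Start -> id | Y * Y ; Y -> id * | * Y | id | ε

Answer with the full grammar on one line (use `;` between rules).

Start -> id | Y * Y | Y * | * Y | *; Y -> id * | * Y | * | id

Nullable set = {Y}.
ε ∉ L(G), so no ε-production is kept.
Expand every rule over subsets of its nullable positions: Start → Y * Y gives Y * Y | Y * | * Y | *. Y → * Y gives * Y | *.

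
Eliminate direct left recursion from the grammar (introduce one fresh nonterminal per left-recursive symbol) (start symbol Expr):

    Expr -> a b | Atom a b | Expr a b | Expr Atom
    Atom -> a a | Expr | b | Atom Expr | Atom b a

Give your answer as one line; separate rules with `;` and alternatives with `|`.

Expr -> a b Expr1 | Atom a b Expr1; Atom -> a a Atom1 | Expr Atom1 | b Atom1; Expr1 -> a b Expr1 | Atom Expr1 | eps; Atom1 -> Expr Atom1 | b a Atom1 | eps

Expr, Atom are directly left-recursive.
For Expr: α = {a b, Atom}, β = {a b, Atom a b}. Rewrite as Expr → β Expr1 and Expr1 → α Expr1 | ε.
For Atom: α = {Expr, b a}, β = {a a, Expr, b}. Rewrite as Atom → β Atom1 and Atom1 → α Atom1 | ε.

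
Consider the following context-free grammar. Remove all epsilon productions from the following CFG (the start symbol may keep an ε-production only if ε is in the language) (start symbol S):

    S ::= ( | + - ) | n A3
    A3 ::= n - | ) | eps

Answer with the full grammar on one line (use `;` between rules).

Nullable nonterminals: {A3}.
ε ∉ L(G), so no ε-production is kept.
Add the nullable-subset variants: S → n A3 gives n A3 | n.

S ::= ( | + - ) | n A3 | n; A3 ::= n - | )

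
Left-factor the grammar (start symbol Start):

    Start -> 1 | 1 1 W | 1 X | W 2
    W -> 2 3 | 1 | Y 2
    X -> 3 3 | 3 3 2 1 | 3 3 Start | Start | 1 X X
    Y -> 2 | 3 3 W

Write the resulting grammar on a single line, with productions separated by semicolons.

Start -> W 2 | 1 Start1; W -> 2 3 | 1 | Y 2; X -> Start | 1 X X | 3 3 X1; Y -> 2 | 3 3 W; Start1 -> ε | 1 W | X; X1 -> ε | 2 1 | Start

Start has alternatives sharing prefix '1': factor to Start → 1 Start1 with Start1 → ε | 1 W | X.
X has alternatives sharing prefix '3 3': factor to X → 3 3 X1 with X1 → ε | 2 1 | Start.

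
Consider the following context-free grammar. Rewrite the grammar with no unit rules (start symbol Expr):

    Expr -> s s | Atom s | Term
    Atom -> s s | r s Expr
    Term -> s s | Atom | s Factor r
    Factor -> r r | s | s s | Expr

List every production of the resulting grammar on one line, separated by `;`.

Unit pairs: Expr ⇒* {Atom, Term}; Factor ⇒* {Atom, Expr, Term}; Term ⇒* {Atom}.
For each unit pair (A, B), copy every non-unit production of B to A, then drop all unit productions.

Expr -> s s | s Factor r | r s Expr | Atom s; Atom -> s s | r s Expr; Term -> s s | s Factor r | r s Expr; Factor -> s s | s Factor r | r s Expr | r r | s | Atom s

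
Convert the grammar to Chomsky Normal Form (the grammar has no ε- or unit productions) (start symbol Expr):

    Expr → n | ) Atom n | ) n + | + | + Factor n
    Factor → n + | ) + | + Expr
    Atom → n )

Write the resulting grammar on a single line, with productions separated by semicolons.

Introduce a nonterminal for each terminal appearing in a rule of length ≥ 2: X1 → ), X2 → n, X3 → +.
Binarize each right-hand side of length ≥ 3 by chaining fresh nonterminals (Y1, Y2, …): affected rules were Expr → X1 Atom X2; Expr → X1 X2 X3; Expr → X3 Factor X2.

Expr → n | X1 Y1 | X1 Y2 | + | X3 Y3; Factor → X2 X3 | X1 X3 | X3 Expr; Atom → X2 X1; X1 → ); X2 → n; X3 → +; Y1 → Atom X2; Y2 → X2 X3; Y3 → Factor X2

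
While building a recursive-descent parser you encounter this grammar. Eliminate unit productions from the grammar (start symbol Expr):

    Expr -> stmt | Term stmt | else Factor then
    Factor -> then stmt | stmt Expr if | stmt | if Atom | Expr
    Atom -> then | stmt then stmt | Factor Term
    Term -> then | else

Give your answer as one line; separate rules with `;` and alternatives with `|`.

Expr -> stmt | Term stmt | else Factor then; Factor -> then stmt | stmt Expr if | stmt | if Atom | Term stmt | else Factor then; Atom -> then | stmt then stmt | Factor Term; Term -> then | else

Unit pairs: Factor ⇒* {Expr}.
For each unit pair (A, B), copy every non-unit production of B to A, then drop all unit productions.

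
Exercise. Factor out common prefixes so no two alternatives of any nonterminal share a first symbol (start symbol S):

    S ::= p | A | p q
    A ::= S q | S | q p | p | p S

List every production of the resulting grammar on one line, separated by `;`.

S ::= A | p S'; A ::= q p | S A' | p A''; S' ::= eps | q; A' ::= q | eps; A'' ::= eps | S

S has alternatives sharing prefix 'p': factor to S → p S' with S' → ε | q.
A has alternatives sharing prefix 'S': factor to A → S A' with A' → q | ε.
A has alternatives sharing prefix 'p': factor to A → p A'' with A'' → ε | S.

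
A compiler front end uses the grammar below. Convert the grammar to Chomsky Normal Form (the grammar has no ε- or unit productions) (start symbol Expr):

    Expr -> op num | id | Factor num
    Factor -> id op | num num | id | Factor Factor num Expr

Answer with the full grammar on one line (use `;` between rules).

Expr -> X1 X2 | id | Factor X2; Factor -> X3 X1 | X2 X2 | id | Factor Y1; X1 -> op; X2 -> num; X3 -> id; Y1 -> Factor Y2; Y2 -> X2 Expr

Introduce a nonterminal for each terminal appearing in a rule of length ≥ 2: X1 → op, X2 → num, X3 → id.
Binarize each right-hand side of length ≥ 3 by chaining fresh nonterminals (Y1, Y2, …): affected rules were Factor → Factor Factor X2 Expr.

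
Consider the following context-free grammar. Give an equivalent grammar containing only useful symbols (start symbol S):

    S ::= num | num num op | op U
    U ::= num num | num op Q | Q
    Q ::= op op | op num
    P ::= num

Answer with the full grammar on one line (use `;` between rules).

S ::= num | num num op | op U; U ::= num num | num op Q | Q; Q ::= op op | op num

Generating nonterminals: {P, Q, S, U}.
Reachable from S after that: {Q, S, U}.
Removed useless symbols: {P} and every production mentioning them.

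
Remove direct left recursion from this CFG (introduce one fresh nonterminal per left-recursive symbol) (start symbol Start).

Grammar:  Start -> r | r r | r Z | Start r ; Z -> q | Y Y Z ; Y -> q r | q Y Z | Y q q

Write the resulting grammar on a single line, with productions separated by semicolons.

Start -> r Start1 | r r Start1 | r Z Start1; Z -> q | Y Y Z; Y -> q r Y1 | q Y Z Y1; Start1 -> r Start1 | ε; Y1 -> q q Y1 | ε

Directly left-recursive nonterminals: Start, Y.
For Start: α = {r}, β = {r, r r, r Z}. Rewrite as Start → β Start1 and Start1 → α Start1 | ε.
For Y: α = {q q}, β = {q r, q Y Z}. Rewrite as Y → β Y1 and Y1 → α Y1 | ε.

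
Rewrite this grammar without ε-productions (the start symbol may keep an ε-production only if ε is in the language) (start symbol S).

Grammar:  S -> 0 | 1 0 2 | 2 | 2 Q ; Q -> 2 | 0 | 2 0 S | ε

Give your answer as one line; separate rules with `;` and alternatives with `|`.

S -> 0 | 1 0 2 | 2 | 2 Q; Q -> 2 | 0 | 2 0 S

The nullable symbols are {Q}.
ε ∉ L(G), so no ε-production is kept.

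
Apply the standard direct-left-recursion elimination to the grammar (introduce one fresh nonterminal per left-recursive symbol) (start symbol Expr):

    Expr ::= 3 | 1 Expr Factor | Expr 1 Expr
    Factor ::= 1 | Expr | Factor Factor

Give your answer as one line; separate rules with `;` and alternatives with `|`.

Expr, Factor are directly left-recursive.
For Expr: α = {1 Expr}, β = {3, 1 Expr Factor}. Rewrite as Expr → β Expr1 and Expr1 → α Expr1 | ε.
For Factor: α = {Factor}, β = {1, Expr}. Rewrite as Factor → β Factor1 and Factor1 → α Factor1 | ε.

Expr ::= 3 Expr1 | 1 Expr Factor Expr1; Factor ::= 1 Factor1 | Expr Factor1; Expr1 ::= 1 Expr Expr1 | ε; Factor1 ::= Factor Factor1 | ε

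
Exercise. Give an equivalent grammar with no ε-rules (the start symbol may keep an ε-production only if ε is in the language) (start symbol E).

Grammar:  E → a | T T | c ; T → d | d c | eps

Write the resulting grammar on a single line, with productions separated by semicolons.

Nullable nonterminals: {E, T}.
ε ∈ L(G) since E is nullable, so keep E → ε.
Add the nullable-subset variants: E → T T gives T T | T.

E → a | T T | T | c | eps; T → d | d c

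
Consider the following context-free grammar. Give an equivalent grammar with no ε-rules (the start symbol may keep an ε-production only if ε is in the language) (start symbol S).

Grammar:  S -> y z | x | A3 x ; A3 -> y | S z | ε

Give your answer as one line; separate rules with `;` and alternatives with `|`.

Nullable set = {A3}.
ε ∉ L(G), so no ε-production is kept.

S -> y z | x | A3 x; A3 -> y | S z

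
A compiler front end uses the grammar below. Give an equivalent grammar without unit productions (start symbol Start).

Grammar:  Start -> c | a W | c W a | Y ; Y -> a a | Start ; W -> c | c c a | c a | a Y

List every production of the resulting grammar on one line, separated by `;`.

Start -> c | a W | c W a | a a; Y -> c | a W | c W a | a a; W -> c | c c a | c a | a Y

Unit pairs: Start ⇒* {Y}; Y ⇒* {Start}.
For every A with A ⇒* B via unit rules, add B's non-unit alternatives to A; then delete every rule of the form X → Y.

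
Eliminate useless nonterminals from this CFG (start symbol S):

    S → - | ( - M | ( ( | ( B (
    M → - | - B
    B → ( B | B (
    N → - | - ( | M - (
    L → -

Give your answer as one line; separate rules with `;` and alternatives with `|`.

S → - | ( - M | ( (; M → -

Generating nonterminals: {L, M, N, S}.
Reachable from S after that: {M, S}.
Removed useless symbols: {B, L, N} and every production mentioning them.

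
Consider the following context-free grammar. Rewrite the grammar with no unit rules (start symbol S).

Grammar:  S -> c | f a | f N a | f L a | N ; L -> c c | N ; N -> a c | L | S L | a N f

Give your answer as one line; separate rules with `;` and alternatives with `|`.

S -> c c | c | f a | f N a | f L a | a c | S L | a N f; L -> c c | a c | S L | a N f; N -> c c | a c | S L | a N f

Unit pairs: L ⇒* {N}; N ⇒* {L}; S ⇒* {L, N}.
Replace each nonterminal's rules with the union of the non-unit rules of every nonterminal it unit-derives.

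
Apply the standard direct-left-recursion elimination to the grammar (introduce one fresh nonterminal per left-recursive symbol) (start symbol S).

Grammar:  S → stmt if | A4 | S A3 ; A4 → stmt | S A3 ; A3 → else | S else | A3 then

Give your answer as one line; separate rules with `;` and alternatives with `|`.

Directly left-recursive nonterminals: S, A3.
For S: α = {A3}, β = {stmt if, A4}. Rewrite as S → β S' and S' → α S' | ε.
For A3: α = {then}, β = {else, S else}. Rewrite as A3 → β A3' and A3' → α A3' | ε.

S → stmt if S' | A4 S'; A4 → stmt | S A3; A3 → else A3' | S else A3'; S' → A3 S' | ε; A3' → then A3' | ε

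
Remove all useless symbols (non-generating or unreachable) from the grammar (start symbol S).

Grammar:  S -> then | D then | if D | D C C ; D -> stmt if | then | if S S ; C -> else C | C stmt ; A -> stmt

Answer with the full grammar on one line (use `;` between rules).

Generating nonterminals: {A, D, S}.
Reachable from S after that: {D, S}.
Removed useless symbols: {A, C} and every production mentioning them.

S -> then | D then | if D; D -> stmt if | then | if S S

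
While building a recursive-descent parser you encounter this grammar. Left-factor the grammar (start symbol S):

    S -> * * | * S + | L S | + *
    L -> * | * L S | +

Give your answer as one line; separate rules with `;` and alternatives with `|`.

S has alternatives sharing prefix '*': factor to S → * S' with S' → * | S +.
L has alternatives sharing prefix '*': factor to L → * L' with L' → ε | L S.

S -> L S | + * | * S'; L -> + | * L'; S' -> * | S +; L' -> ε | L S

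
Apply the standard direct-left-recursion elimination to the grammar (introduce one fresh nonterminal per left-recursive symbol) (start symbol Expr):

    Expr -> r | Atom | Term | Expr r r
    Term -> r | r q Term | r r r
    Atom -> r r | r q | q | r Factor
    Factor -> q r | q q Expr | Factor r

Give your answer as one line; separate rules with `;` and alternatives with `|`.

Left recursion appears on Expr, Factor.
For Expr: α = {r r}, β = {r, Atom, Term}. Rewrite as Expr → β Expr1 and Expr1 → α Expr1 | ε.
For Factor: α = {r}, β = {q r, q q Expr}. Rewrite as Factor → β Factor1 and Factor1 → α Factor1 | ε.

Expr -> r Expr1 | Atom Expr1 | Term Expr1; Term -> r | r q Term | r r r; Atom -> r r | r q | q | r Factor; Factor -> q r Factor1 | q q Expr Factor1; Expr1 -> r r Expr1 | epsilon; Factor1 -> r Factor1 | epsilon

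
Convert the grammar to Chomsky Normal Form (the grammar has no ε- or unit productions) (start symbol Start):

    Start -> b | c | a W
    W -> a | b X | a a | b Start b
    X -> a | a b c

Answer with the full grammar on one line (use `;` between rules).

Start -> b | c | X1 W; W -> a | X2 X | X1 X1 | X2 Y1; X -> a | X1 Y2; X1 -> a; X2 -> b; X3 -> c; Y1 -> Start X2; Y2 -> X2 X3

Introduce a nonterminal for each terminal appearing in a rule of length ≥ 2: X1 → a, X2 → b, X3 → c.
Binarize each right-hand side of length ≥ 3 by chaining fresh nonterminals (Y1, Y2, …): affected rules were W → X2 Start X2; X → X1 X2 X3.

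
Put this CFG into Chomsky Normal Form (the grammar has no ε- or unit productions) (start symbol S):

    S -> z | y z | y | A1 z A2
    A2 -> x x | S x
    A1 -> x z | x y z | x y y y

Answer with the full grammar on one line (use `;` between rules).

Introduce a nonterminal for each terminal appearing in a rule of length ≥ 2: X1 → y, X2 → z, X3 → x.
Binarize each right-hand side of length ≥ 3 by chaining fresh nonterminals (Y1, Y2, …): affected rules were S → A1 X2 A2; A1 → X3 X1 X2; A1 → X3 X1 X1 X1.

S -> z | X1 X2 | y | A1 Y1; A2 -> X3 X3 | S X3; A1 -> X3 X2 | X3 Y2 | X3 Y3; X1 -> y; X2 -> z; X3 -> x; Y1 -> X2 A2; Y2 -> X1 X2; Y3 -> X1 Y4; Y4 -> X1 X1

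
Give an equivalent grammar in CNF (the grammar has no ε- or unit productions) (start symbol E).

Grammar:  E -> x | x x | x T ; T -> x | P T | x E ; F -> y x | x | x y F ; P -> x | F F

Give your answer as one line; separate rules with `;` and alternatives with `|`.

E -> x | X1 X1 | X1 T; T -> x | P T | X1 E; F -> X2 X1 | x | X1 Y1; P -> x | F F; X1 -> x; X2 -> y; Y1 -> X2 F

Introduce a nonterminal for each terminal appearing in a rule of length ≥ 2: X1 → x, X2 → y.
Binarize each right-hand side of length ≥ 3 by chaining fresh nonterminals (Y1, Y2, …): affected rules were F → X1 X2 F.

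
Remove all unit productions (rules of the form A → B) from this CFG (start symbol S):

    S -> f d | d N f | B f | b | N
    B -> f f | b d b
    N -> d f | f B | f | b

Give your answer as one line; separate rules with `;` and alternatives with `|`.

Unit pairs: S ⇒* {N}.
For each unit pair (A, B), copy every non-unit production of B to A, then drop all unit productions.

S -> f d | d N f | B f | b | d f | f B | f; B -> f f | b d b; N -> d f | f B | f | b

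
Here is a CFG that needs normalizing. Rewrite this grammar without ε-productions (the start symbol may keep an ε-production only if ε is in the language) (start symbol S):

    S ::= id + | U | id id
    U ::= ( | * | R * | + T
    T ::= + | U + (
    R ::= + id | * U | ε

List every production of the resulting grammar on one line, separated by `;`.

Nullable set = {R}.
ε ∉ L(G), so no ε-production is kept.

S ::= id + | U | id id; U ::= ( | * | R * | + T; T ::= + | U + (; R ::= + id | * U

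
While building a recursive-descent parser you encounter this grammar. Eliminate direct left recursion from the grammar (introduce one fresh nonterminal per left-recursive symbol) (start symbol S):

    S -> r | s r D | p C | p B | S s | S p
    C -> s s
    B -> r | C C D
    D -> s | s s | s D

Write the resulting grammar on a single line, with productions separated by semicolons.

S -> r S' | s r D S' | p C S' | p B S'; C -> s s; B -> r | C C D; D -> s | s s | s D; S' -> s S' | p S' | ε

Directly left-recursive nonterminal: S.
For S: α = {s, p}, β = {r, s r D, p C, p B}. Rewrite as S → β S' and S' → α S' | ε.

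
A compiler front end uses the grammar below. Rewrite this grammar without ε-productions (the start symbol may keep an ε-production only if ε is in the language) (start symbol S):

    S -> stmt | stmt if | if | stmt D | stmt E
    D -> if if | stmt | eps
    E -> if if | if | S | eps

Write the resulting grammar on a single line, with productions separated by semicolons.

Nullable set = {D, E}.
ε ∉ L(G), so no ε-production is kept.

S -> stmt | stmt if | if | stmt D | stmt E; D -> if if | stmt; E -> if if | if | S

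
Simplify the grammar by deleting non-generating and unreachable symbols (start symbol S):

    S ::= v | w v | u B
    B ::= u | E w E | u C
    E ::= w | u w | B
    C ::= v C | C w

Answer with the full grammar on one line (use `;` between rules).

S ::= v | w v | u B; B ::= u | E w E; E ::= w | u w | B

Generating nonterminals: {B, E, S}.
Reachable from S after that: {B, E, S}.
Removed useless symbols: {C} and every production mentioning them.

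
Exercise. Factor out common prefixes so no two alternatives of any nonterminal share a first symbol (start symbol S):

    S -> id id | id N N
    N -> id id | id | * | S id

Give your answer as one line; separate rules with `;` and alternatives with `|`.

S -> id S'; N -> * | S id | id N'; S' -> id | N N; N' -> id | ε

S has alternatives sharing prefix 'id': factor to S → id S' with S' → id | N N.
N has alternatives sharing prefix 'id': factor to N → id N' with N' → id | ε.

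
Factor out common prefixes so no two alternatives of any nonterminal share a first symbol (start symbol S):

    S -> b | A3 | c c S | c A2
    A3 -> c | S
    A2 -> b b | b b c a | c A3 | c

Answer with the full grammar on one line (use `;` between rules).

S -> b | A3 | c S'; A3 -> c | S; A2 -> b b A2' | c A2''; S' -> c S | A2; A2' -> ε | c a; A2'' -> A3 | ε

S has alternatives sharing prefix 'c': factor to S → c S' with S' → c S | A2.
A2 has alternatives sharing prefix 'b b': factor to A2 → b b A2' with A2' → ε | c a.
A2 has alternatives sharing prefix 'c': factor to A2 → c A2'' with A2'' → A3 | ε.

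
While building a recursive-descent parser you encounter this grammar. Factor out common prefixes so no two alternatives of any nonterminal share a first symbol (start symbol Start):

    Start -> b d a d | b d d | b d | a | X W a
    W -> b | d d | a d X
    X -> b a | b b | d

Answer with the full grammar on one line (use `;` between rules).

Start -> a | X W a | b d Start1; W -> b | d d | a d X; X -> d | b X1; Start1 -> a d | d | ε; X1 -> a | b

Start has alternatives sharing prefix 'b d': factor to Start → b d Start1 with Start1 → a d | d | ε.
X has alternatives sharing prefix 'b': factor to X → b X1 with X1 → a | b.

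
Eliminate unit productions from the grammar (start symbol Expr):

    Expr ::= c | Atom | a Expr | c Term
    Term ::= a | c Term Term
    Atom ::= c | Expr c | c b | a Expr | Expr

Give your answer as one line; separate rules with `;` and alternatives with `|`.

Expr ::= c | Expr c | c b | a Expr | c Term; Term ::= a | c Term Term; Atom ::= c | Expr c | c b | a Expr | c Term

Unit pairs: Atom ⇒* {Expr}; Expr ⇒* {Atom}.
For every A with A ⇒* B via unit rules, add B's non-unit alternatives to A; then delete every rule of the form X → Y.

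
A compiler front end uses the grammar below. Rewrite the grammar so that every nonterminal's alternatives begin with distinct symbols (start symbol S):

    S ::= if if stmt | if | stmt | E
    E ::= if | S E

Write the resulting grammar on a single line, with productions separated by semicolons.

S has alternatives sharing prefix 'if': factor to S → if S' with S' → if stmt | ε.

S ::= stmt | E | if S'; E ::= if | S E; S' ::= if stmt | ε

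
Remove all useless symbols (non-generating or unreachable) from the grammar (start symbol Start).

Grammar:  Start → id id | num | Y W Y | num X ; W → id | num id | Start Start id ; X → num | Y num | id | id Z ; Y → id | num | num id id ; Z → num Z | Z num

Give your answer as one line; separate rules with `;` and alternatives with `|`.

Start → id id | num | Y W Y | num X; W → id | num id | Start Start id; X → num | Y num | id; Y → id | num | num id id

Generating nonterminals: {Start, W, X, Y}.
Reachable from Start after that: {Start, W, X, Y}.
Removed useless symbols: {Z} and every production mentioning them.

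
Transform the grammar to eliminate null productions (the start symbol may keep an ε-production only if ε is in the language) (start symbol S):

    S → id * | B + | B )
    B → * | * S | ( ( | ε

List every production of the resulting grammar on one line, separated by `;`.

S → id * | B + | + | B ) | ); B → * | * S | ( (

The nullable symbols are {B}.
ε ∉ L(G), so no ε-production is kept.
Add the nullable-subset variants: S → B + gives B + | +. S → B ) gives B ) | ).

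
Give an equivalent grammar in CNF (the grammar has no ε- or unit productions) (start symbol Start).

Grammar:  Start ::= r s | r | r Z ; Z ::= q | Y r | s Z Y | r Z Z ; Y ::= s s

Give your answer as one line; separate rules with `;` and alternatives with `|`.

Introduce a nonterminal for each terminal appearing in a rule of length ≥ 2: X1 → r, X2 → s.
Binarize each right-hand side of length ≥ 3 by chaining fresh nonterminals (Y1, Y2, …): affected rules were Z → X2 Z Y; Z → X1 Z Z.

Start ::= X1 X2 | r | X1 Z; Z ::= q | Y X1 | X2 Y1 | X1 Y2; Y ::= X2 X2; X1 ::= r; X2 ::= s; Y1 ::= Z Y; Y2 ::= Z Z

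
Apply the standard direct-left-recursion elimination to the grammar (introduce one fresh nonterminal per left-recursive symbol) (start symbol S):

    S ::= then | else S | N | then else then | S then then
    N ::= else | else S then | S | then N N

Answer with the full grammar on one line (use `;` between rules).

Directly left-recursive nonterminal: S.
For S: α = {then then}, β = {then, else S, N, then else then}. Rewrite as S → β S' and S' → α S' | ε.

S ::= then S' | else S S' | N S' | then else then S'; N ::= else | else S then | S | then N N; S' ::= then then S' | ε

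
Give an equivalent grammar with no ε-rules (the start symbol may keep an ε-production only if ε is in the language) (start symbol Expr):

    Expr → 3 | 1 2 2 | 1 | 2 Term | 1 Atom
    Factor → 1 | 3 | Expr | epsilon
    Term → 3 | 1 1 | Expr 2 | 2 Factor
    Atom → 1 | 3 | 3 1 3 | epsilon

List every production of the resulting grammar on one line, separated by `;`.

Expr → 3 | 1 2 2 | 1 | 2 Term | 1 Atom; Factor → 1 | 3 | Expr; Term → 3 | 1 1 | Expr 2 | 2 Factor | 2; Atom → 1 | 3 | 3 1 3

Nullable nonterminals: {Atom, Factor}.
ε ∉ L(G), so no ε-production is kept.
For each production, add variants omitting each subset of nullable occurrences: Term → 2 Factor gives 2 Factor | 2.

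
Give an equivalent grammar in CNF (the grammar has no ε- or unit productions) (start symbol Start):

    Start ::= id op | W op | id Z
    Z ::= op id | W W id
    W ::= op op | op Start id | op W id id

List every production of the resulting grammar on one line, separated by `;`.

Start ::= X1 X2 | W X2 | X1 Z; Z ::= X2 X1 | W Y1; W ::= X2 X2 | X2 Y2 | X2 Y3; X1 ::= id; X2 ::= op; Y1 ::= W X1; Y2 ::= Start X1; Y3 ::= W Y4; Y4 ::= X1 X1

Introduce a nonterminal for each terminal appearing in a rule of length ≥ 2: X1 → id, X2 → op.
Binarize each right-hand side of length ≥ 3 by chaining fresh nonterminals (Y1, Y2, …): affected rules were Z → W W X1; W → X2 Start X1; W → X2 W X1 X1.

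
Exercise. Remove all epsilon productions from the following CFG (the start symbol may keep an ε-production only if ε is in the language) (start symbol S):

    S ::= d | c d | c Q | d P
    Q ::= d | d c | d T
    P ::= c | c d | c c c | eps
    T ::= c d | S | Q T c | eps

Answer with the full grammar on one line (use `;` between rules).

Nullable nonterminals: {P, T}.
ε ∉ L(G), so no ε-production is kept.
Expand every rule over subsets of its nullable positions: T → Q T c gives Q T c | Q c.

S ::= d | c d | c Q | d P; Q ::= d | d c | d T; P ::= c | c d | c c c; T ::= c d | S | Q T c | Q c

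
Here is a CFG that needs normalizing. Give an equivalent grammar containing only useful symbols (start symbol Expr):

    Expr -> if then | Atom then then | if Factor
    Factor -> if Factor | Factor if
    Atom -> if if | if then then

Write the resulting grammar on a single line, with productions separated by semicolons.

Expr -> if then | Atom then then; Atom -> if if | if then then

Generating nonterminals: {Atom, Expr}.
Reachable from Expr after that: {Atom, Expr}.
Removed useless symbols: {Factor} and every production mentioning them.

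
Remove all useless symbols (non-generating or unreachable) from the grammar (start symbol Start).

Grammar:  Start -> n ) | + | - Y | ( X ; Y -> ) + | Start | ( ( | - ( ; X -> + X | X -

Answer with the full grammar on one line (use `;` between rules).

Start -> n ) | + | - Y; Y -> ) + | Start | ( ( | - (

Generating nonterminals: {Start, Y}.
Reachable from Start after that: {Start, Y}.
Removed useless symbols: {X} and every production mentioning them.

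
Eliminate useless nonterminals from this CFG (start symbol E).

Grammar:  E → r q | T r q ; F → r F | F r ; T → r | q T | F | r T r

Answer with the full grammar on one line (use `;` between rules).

Generating nonterminals: {E, T}.
Reachable from E after that: {E, T}.
Removed useless symbols: {F} and every production mentioning them.

E → r q | T r q; T → r | q T | r T r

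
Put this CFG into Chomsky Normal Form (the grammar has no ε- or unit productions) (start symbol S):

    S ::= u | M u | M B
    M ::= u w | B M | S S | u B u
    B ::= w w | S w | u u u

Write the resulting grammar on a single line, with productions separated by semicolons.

Introduce a nonterminal for each terminal appearing in a rule of length ≥ 2: X1 → u, X2 → w.
Binarize each right-hand side of length ≥ 3 by chaining fresh nonterminals (Y1, Y2, …): affected rules were M → X1 B X1; B → X1 X1 X1.

S ::= u | M X1 | M B; M ::= X1 X2 | B M | S S | X1 Y1; B ::= X2 X2 | S X2 | X1 Y2; X1 ::= u; X2 ::= w; Y1 ::= B X1; Y2 ::= X1 X1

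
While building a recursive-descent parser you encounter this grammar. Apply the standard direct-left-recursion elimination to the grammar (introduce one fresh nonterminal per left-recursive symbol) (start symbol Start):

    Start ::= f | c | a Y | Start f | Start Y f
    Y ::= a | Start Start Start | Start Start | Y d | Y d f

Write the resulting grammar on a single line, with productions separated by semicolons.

Start, Y are directly left-recursive.
For Start: α = {f, Y f}, β = {f, c, a Y}. Rewrite as Start → β Start1 and Start1 → α Start1 | ε.
For Y: α = {d, d f}, β = {a, Start Start Start, Start Start}. Rewrite as Y → β Y1 and Y1 → α Y1 | ε.

Start ::= f Start1 | c Start1 | a Y Start1; Y ::= a Y1 | Start Start Start Y1 | Start Start Y1; Start1 ::= f Start1 | Y f Start1 | ε; Y1 ::= d Y1 | d f Y1 | ε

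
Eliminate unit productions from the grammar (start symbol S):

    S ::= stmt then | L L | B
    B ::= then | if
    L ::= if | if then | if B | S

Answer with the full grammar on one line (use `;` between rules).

Unit pairs: L ⇒* {B, S}; S ⇒* {B}.
Replace each nonterminal's rules with the union of the non-unit rules of every nonterminal it unit-derives.

S ::= then | if | stmt then | L L; B ::= then | if; L ::= if | if then | if B | then | stmt then | L L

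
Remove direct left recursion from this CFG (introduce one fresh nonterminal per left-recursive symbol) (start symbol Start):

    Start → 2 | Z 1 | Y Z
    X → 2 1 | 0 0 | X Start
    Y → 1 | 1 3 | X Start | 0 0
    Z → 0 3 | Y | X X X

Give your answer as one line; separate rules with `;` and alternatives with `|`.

Start → 2 | Z 1 | Y Z; X → 2 1 X1 | 0 0 X1; Y → 1 | 1 3 | X Start | 0 0; Z → 0 3 | Y | X X X; X1 → Start X1 | ε

Directly left-recursive nonterminal: X.
For X: α = {Start}, β = {2 1, 0 0}. Rewrite as X → β X1 and X1 → α X1 | ε.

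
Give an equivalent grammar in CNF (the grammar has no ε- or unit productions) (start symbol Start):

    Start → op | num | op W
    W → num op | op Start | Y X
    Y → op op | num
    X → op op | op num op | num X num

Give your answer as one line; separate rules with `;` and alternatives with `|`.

Start → op | num | X1 W; W → X2 X1 | X1 Start | Y X; Y → X1 X1 | num; X → X1 X1 | X1 Y1 | X2 Y2; X1 → op; X2 → num; Y1 → X2 X1; Y2 → X X2

Introduce a nonterminal for each terminal appearing in a rule of length ≥ 2: X1 → op, X2 → num.
Binarize each right-hand side of length ≥ 3 by chaining fresh nonterminals (Y1, Y2, …): affected rules were X → X1 X2 X1; X → X2 X X2.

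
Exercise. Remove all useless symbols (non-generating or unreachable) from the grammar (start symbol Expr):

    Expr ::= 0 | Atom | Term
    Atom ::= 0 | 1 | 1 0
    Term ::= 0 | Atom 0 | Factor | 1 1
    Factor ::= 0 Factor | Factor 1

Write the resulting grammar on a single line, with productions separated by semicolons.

Expr ::= 0 | Atom | Term; Atom ::= 0 | 1 | 1 0; Term ::= 0 | Atom 0 | 1 1

Generating nonterminals: {Atom, Expr, Term}.
Reachable from Expr after that: {Atom, Expr, Term}.
Removed useless symbols: {Factor} and every production mentioning them.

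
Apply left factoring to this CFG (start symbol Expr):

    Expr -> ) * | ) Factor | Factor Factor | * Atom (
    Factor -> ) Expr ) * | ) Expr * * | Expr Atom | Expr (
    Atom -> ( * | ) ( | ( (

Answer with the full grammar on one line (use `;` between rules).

Expr -> Factor Factor | * Atom ( | ) Expr1; Factor -> ) Expr Factor1 | Expr Factor2; Atom -> ) ( | ( Atom1; Expr1 -> * | Factor; Factor1 -> ) * | * *; Factor2 -> Atom | (; Atom1 -> * | (

Expr has alternatives sharing prefix ')': factor to Expr → ) Expr1 with Expr1 → * | Factor.
Factor has alternatives sharing prefix ') Expr': factor to Factor → ) Expr Factor1 with Factor1 → ) * | * *.
Factor has alternatives sharing prefix 'Expr': factor to Factor → Expr Factor2 with Factor2 → Atom | (.
Atom has alternatives sharing prefix '(': factor to Atom → ( Atom1 with Atom1 → * | (.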